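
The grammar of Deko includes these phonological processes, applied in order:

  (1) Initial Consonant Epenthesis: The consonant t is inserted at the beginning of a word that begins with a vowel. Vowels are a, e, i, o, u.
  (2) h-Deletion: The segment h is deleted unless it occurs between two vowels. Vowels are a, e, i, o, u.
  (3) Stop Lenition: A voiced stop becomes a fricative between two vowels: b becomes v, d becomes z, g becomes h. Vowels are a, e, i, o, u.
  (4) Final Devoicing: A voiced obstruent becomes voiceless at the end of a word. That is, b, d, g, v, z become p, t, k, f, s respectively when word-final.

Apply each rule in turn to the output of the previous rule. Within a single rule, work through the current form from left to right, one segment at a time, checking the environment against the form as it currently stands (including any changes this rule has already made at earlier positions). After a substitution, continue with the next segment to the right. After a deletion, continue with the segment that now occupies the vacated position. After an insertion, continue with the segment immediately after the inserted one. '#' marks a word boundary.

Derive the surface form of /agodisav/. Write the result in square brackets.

(1) Initial Consonant Epenthesis: [agodisav] → [tagodisav]
(2) h-Deletion: no change — [tagodisav]
(3) Stop Lenition: [tagodisav] → [tahozisav]
(4) Final Devoicing: [tahozisav] → [tahozisaf]

[tahozisaf]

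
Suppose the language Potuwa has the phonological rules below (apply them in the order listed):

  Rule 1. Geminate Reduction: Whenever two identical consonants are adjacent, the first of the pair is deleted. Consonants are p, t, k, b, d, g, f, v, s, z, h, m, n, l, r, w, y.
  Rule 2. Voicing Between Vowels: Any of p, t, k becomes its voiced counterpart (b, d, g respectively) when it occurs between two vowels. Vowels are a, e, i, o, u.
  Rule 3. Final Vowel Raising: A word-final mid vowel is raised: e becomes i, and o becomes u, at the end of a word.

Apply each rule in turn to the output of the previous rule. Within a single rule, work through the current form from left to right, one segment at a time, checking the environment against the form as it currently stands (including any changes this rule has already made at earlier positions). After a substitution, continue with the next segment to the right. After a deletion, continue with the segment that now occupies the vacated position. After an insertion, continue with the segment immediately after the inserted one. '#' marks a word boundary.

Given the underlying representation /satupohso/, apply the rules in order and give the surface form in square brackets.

Rule 1 Geminate Reduction: no change — [satupohso]
Rule 2 Voicing Between Vowels: [satupohso] → [sadubohso]
Rule 3 Final Vowel Raising: [sadubohso] → [sadubohsu]

[sadubohsu]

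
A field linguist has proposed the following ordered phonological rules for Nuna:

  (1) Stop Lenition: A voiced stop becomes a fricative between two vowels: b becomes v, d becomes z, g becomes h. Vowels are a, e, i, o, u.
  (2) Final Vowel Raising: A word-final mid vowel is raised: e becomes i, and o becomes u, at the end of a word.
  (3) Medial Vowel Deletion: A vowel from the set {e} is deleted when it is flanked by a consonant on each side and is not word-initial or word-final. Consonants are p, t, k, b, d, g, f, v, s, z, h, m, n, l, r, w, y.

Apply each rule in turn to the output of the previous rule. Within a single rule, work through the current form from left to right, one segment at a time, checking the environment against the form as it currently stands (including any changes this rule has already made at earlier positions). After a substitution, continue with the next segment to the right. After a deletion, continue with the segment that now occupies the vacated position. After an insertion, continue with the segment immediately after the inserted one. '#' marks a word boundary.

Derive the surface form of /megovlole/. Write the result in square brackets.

[mhovloli]

(1) Stop Lenition: [megovlole] → [mehovlole]
(2) Final Vowel Raising: [mehovlole] → [mehovloli]
(3) Medial Vowel Deletion: [mehovloli] → [mhovloli]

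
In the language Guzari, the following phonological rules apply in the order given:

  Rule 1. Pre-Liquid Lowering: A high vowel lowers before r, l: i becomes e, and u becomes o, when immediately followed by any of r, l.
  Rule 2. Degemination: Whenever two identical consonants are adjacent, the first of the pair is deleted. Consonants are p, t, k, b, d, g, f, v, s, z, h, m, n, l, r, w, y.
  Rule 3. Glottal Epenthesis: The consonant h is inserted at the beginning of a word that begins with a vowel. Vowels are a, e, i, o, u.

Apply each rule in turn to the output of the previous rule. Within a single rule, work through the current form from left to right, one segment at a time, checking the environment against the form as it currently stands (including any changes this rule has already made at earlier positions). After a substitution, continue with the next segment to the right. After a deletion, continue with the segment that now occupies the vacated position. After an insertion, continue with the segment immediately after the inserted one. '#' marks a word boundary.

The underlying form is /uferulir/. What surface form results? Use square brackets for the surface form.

Rule 1 Pre-Liquid Lowering: [uferulir] → [uferoler]
Rule 2 Degemination: no change — [uferoler]
Rule 3 Glottal Epenthesis: [uferoler] → [huferoler]

[huferoler]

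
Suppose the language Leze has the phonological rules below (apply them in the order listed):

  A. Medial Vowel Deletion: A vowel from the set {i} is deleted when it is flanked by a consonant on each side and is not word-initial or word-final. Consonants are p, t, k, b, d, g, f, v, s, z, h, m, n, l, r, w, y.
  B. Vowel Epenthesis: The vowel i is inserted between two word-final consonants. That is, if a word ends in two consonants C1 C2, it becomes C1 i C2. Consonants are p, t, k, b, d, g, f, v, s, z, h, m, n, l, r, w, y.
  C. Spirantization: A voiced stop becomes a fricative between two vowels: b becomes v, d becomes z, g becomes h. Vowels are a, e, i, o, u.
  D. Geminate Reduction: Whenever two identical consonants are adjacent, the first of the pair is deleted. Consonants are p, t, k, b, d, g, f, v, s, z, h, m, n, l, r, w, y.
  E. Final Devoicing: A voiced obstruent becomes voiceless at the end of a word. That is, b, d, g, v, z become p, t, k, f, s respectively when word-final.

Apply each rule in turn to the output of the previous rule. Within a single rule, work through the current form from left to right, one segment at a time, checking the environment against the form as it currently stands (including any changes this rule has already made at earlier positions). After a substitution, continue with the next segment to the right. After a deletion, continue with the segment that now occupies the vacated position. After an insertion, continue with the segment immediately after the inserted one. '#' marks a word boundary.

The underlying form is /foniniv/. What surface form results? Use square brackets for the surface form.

A Medial Vowel Deletion: [foniniv] → [fonnv]
B Vowel Epenthesis: [fonnv] → [fonniv]
C Spirantization: no change — [fonniv]
D Geminate Reduction: [fonniv] → [foniv]
E Final Devoicing: [foniv] → [fonif]

[fonif]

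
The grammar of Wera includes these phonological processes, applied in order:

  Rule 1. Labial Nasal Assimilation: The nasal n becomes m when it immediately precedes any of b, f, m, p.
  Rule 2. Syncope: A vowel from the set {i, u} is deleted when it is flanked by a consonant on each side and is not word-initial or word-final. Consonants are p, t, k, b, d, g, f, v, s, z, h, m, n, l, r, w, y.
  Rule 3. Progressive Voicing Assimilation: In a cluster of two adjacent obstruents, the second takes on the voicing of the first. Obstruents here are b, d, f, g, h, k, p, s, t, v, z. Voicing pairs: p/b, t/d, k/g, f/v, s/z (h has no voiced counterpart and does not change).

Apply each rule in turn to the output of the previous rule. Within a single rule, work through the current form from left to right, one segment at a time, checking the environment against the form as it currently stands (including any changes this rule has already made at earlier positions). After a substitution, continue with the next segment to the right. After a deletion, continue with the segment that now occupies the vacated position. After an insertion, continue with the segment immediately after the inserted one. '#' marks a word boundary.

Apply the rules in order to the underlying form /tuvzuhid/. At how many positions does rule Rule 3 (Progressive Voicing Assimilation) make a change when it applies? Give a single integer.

3

Rule 1 Labial Nasal Assimilation: no change — [tuvzuhid]
Rule 2 Syncope: [tuvzuhid] → [tvzhd]
Rule 3 Progressive Voicing Assimilation: [tvzhd] → [tfsht]
Rule Rule 3 changed 3 position(s).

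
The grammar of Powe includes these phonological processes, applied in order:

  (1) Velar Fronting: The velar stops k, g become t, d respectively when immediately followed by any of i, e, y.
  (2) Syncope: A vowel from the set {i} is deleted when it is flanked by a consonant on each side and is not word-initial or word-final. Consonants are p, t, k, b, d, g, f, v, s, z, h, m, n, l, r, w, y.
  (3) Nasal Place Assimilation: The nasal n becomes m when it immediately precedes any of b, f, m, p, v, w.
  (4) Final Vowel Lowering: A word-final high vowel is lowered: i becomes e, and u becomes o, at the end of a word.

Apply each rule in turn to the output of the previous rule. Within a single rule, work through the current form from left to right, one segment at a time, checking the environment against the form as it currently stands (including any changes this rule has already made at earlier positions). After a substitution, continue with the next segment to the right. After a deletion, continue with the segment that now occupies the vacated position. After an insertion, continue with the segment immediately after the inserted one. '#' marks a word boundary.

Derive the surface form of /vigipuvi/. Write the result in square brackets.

[vdpuve]

(1) Velar Fronting: [vigipuvi] → [vidipuvi]
(2) Syncope: [vidipuvi] → [vdpuvi]
(3) Nasal Place Assimilation: no change — [vdpuvi]
(4) Final Vowel Lowering: [vdpuvi] → [vdpuve]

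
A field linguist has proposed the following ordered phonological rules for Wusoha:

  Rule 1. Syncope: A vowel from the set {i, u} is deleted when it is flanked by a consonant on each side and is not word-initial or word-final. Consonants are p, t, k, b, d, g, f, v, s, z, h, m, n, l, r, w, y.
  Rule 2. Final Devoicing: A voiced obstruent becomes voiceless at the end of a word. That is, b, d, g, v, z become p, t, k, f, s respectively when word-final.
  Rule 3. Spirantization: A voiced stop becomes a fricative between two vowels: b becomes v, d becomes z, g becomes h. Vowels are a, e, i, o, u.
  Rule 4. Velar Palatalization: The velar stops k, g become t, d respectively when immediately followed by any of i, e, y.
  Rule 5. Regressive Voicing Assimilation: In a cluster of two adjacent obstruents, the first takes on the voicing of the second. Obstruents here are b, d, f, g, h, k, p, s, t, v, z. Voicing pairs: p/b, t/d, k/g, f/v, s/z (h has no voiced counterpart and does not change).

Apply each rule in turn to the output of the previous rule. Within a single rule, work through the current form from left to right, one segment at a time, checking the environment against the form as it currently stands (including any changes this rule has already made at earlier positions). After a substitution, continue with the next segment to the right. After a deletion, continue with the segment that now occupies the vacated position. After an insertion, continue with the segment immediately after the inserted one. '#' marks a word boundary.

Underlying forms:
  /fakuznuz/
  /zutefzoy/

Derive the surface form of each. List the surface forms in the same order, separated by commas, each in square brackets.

/fakuznuz/:
  Rule 1 Syncope: [fakuznuz] → [fakznz]
  Rule 2 Final Devoicing: [fakznz] → [fakzns]
  Rule 3 Spirantization: no change — [fakzns]
  Rule 4 Velar Palatalization: no change — [fakzns]
  Rule 5 Regressive Voicing Assimilation: [fakzns] → [fagzns]
/zutefzoy/:
  Rule 1 Syncope: [zutefzoy] → [ztefzoy]
  Rule 2 Final Devoicing: no change — [ztefzoy]
  Rule 3 Spirantization: no change — [ztefzoy]
  Rule 4 Velar Palatalization: no change — [ztefzoy]
  Rule 5 Regressive Voicing Assimilation: [ztefzoy] → [stevzoy]

[fagzns], [stevzoy]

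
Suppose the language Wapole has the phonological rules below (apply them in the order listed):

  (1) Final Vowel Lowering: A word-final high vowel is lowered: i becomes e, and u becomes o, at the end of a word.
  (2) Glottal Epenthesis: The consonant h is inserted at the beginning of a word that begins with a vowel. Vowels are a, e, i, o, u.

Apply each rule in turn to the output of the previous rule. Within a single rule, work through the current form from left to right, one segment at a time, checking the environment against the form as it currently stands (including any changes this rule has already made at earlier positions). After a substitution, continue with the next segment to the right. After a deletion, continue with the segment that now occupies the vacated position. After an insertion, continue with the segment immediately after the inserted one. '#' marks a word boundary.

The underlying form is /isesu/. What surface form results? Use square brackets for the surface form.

(1) Final Vowel Lowering: [isesu] → [iseso]
(2) Glottal Epenthesis: [iseso] → [hiseso]

[hiseso]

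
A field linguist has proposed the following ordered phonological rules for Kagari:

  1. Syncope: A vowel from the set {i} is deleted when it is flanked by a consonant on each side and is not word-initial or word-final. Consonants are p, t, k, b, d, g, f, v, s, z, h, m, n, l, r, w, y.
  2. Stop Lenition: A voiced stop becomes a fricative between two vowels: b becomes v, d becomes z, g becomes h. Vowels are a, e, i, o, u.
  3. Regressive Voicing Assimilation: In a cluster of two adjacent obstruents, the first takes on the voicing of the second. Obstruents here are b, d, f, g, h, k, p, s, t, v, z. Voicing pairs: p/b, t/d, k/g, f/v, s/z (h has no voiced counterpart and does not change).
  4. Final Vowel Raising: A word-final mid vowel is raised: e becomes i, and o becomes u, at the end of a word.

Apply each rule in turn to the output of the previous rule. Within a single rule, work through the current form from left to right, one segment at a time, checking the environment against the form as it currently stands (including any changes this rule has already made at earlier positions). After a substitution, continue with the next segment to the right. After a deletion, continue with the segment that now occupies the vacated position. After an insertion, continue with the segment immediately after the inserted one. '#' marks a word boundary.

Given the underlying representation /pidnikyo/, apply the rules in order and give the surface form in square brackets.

[bdnkyu]

1 Syncope: [pidnikyo] → [pdnkyo]
2 Stop Lenition: no change — [pdnkyo]
3 Regressive Voicing Assimilation: [pdnkyo] → [bdnkyo]
4 Final Vowel Raising: [bdnkyo] → [bdnkyu]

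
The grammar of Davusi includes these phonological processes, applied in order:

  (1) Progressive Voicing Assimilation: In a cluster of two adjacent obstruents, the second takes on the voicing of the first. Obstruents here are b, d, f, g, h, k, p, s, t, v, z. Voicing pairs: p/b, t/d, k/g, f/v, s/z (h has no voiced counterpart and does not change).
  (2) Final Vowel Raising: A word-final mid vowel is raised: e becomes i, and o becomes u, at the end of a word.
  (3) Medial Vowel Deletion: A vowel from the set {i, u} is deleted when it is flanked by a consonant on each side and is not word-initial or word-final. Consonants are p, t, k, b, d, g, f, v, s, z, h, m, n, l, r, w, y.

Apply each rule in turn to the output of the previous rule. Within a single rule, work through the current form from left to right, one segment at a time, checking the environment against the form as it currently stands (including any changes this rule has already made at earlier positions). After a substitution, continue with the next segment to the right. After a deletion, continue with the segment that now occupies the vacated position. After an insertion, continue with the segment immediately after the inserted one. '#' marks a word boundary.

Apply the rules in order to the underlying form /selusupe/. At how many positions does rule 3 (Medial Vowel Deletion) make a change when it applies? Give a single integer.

2

(1) Progressive Voicing Assimilation: no change — [selusupe]
(2) Final Vowel Raising: [selusupe] → [selusupi]
(3) Medial Vowel Deletion: [selusupi] → [selspi]
Rule 3 changed 2 position(s).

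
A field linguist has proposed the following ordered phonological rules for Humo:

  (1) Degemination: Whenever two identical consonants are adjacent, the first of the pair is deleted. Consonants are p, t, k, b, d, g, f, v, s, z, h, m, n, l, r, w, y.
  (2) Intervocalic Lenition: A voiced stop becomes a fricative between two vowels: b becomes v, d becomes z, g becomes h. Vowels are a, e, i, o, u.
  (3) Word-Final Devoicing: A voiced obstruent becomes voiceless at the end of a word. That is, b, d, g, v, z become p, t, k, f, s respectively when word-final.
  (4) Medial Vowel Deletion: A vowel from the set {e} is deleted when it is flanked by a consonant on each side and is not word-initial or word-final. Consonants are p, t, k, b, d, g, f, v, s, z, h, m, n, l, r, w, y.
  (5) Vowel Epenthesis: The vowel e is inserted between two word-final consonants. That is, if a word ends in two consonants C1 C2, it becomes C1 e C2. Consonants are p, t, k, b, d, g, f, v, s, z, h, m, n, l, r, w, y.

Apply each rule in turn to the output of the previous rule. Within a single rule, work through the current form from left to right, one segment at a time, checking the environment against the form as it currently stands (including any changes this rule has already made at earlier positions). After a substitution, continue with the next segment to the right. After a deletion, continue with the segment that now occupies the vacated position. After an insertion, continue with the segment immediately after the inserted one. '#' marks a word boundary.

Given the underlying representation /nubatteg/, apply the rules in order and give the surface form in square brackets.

(1) Degemination: [nubatteg] → [nubateg]
(2) Intervocalic Lenition: [nubateg] → [nuvateg]
(3) Word-Final Devoicing: [nuvateg] → [nuvatek]
(4) Medial Vowel Deletion: [nuvatek] → [nuvatk]
(5) Vowel Epenthesis: [nuvatk] → [nuvatek]

[nuvatek]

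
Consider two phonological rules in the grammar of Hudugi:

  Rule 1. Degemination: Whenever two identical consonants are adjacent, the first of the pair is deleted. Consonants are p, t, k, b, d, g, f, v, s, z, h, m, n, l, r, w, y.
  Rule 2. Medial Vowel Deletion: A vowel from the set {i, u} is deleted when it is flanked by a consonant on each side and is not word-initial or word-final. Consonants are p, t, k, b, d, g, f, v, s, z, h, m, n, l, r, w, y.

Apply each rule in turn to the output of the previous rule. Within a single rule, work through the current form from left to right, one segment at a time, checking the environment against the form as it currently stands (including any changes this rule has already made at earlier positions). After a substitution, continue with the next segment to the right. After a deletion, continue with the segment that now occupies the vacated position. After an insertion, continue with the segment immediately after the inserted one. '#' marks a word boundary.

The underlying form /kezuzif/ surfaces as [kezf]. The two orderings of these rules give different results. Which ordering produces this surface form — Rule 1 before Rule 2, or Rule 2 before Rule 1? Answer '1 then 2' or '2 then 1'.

Order 1 then 2:
  1 Degemination: no change — [kezuzif]
  2 Medial Vowel Deletion: [kezuzif] → [kezzf]
  result: [kezzf]
Order 2 then 1:
  2 Medial Vowel Deletion: [kezuzif] → [kezzf]
  1 Degemination: [kezzf] → [kezf]
  result: [kezf]

2 then 1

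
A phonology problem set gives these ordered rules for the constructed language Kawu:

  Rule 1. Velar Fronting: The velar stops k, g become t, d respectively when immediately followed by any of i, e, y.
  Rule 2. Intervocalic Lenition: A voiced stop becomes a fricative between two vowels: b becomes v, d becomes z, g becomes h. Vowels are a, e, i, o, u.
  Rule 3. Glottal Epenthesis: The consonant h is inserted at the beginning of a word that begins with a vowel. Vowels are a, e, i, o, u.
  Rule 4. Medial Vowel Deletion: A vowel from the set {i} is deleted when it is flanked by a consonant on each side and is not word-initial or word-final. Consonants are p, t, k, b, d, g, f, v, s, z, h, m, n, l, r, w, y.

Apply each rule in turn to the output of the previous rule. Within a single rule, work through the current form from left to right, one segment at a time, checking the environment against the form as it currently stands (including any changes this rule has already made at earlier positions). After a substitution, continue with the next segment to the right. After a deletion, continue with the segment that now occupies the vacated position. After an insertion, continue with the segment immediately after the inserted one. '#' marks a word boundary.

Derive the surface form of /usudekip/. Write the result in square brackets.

[husuzetp]

Rule 1 Velar Fronting: [usudekip] → [usudetip]
Rule 2 Intervocalic Lenition: [usudetip] → [usuzetip]
Rule 3 Glottal Epenthesis: [usuzetip] → [husuzetip]
Rule 4 Medial Vowel Deletion: [husuzetip] → [husuzetp]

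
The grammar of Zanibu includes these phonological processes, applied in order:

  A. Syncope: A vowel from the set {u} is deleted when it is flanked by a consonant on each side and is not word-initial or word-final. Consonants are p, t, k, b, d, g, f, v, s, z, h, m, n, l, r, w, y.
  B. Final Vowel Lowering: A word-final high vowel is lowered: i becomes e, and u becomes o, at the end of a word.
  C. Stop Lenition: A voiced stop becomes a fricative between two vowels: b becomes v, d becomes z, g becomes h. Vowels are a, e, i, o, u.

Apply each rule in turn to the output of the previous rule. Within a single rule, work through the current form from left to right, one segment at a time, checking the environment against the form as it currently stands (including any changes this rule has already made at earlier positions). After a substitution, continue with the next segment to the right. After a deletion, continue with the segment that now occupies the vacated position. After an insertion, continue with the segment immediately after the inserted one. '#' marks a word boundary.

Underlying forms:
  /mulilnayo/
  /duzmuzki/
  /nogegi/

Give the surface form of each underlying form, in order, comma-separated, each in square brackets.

/mulilnayo/:
  A Syncope: [mulilnayo] → [mlilnayo]
  B Final Vowel Lowering: no change — [mlilnayo]
  C Stop Lenition: no change — [mlilnayo]
/duzmuzki/:
  A Syncope: [duzmuzki] → [dzmzki]
  B Final Vowel Lowering: [dzmzki] → [dzmzke]
  C Stop Lenition: no change — [dzmzke]
/nogegi/:
  A Syncope: no change — [nogegi]
  B Final Vowel Lowering: [nogegi] → [nogege]
  C Stop Lenition: [nogege] → [nohehe]

[mlilnayo], [dzmzke], [nohehe]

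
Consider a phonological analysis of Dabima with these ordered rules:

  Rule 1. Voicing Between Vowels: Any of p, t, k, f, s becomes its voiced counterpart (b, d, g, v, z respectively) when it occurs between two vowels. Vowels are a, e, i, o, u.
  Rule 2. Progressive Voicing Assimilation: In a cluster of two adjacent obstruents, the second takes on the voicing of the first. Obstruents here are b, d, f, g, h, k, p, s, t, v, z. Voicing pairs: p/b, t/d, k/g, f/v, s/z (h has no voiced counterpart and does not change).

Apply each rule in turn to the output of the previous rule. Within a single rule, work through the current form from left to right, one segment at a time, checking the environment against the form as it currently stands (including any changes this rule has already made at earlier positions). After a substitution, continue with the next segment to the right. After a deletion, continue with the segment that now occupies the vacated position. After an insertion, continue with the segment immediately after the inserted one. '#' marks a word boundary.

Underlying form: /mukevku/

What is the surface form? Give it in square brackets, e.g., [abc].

[mugevgu]

Rule 1 Voicing Between Vowels: [mukevku] → [mugevku]
Rule 2 Progressive Voicing Assimilation: [mugevku] → [mugevgu]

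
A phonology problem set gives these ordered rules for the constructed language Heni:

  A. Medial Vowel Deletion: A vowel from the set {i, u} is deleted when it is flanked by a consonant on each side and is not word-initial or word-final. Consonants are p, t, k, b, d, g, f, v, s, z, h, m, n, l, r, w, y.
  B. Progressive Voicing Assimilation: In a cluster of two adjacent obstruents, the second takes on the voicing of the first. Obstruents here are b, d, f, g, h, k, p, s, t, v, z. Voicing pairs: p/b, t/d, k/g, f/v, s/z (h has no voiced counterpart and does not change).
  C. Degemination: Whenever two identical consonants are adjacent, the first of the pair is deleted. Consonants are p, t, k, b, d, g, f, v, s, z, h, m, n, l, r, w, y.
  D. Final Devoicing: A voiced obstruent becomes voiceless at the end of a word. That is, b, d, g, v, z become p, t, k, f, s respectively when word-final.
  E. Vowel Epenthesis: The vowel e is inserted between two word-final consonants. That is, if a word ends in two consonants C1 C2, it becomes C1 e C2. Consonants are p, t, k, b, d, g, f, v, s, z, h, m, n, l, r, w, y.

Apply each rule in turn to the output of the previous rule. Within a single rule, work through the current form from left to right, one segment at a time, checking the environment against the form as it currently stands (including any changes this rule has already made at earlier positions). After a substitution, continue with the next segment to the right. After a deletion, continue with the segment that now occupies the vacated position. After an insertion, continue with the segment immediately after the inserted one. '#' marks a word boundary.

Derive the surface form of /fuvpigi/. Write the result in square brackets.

[fpki]

A Medial Vowel Deletion: [fuvpigi] → [fvpgi]
B Progressive Voicing Assimilation: [fvpgi] → [ffpki]
C Degemination: [ffpki] → [fpki]
D Final Devoicing: no change — [fpki]
E Vowel Epenthesis: no change — [fpki]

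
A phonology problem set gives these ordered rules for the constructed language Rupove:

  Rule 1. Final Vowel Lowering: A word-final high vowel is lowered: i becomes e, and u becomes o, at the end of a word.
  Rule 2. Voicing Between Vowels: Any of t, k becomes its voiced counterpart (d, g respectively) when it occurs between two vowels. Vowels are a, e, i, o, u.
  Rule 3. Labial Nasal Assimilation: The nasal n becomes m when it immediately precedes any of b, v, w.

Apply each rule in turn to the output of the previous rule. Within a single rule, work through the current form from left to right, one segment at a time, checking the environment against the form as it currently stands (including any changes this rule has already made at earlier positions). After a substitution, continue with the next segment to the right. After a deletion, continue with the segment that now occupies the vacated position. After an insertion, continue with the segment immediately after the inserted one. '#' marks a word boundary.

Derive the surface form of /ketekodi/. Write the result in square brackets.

Rule 1 Final Vowel Lowering: [ketekodi] → [ketekode]
Rule 2 Voicing Between Vowels: [ketekode] → [kedegode]
Rule 3 Labial Nasal Assimilation: no change — [kedegode]

[kedegode]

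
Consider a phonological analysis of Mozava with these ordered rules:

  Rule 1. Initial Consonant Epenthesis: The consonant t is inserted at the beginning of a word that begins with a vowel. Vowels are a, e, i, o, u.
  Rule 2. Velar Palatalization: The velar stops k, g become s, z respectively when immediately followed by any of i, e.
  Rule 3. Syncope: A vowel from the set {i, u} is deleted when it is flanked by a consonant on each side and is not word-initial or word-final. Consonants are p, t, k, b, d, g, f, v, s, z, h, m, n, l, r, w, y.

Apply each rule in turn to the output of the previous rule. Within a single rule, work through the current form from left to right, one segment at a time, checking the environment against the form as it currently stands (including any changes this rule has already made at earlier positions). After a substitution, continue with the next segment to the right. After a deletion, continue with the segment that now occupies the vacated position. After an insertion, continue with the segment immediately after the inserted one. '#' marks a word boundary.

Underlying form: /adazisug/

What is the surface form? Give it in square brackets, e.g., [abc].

[tadazsg]

Rule 1 Initial Consonant Epenthesis: [adazisug] → [tadazisug]
Rule 2 Velar Palatalization: no change — [tadazisug]
Rule 3 Syncope: [tadazisug] → [tadazsg]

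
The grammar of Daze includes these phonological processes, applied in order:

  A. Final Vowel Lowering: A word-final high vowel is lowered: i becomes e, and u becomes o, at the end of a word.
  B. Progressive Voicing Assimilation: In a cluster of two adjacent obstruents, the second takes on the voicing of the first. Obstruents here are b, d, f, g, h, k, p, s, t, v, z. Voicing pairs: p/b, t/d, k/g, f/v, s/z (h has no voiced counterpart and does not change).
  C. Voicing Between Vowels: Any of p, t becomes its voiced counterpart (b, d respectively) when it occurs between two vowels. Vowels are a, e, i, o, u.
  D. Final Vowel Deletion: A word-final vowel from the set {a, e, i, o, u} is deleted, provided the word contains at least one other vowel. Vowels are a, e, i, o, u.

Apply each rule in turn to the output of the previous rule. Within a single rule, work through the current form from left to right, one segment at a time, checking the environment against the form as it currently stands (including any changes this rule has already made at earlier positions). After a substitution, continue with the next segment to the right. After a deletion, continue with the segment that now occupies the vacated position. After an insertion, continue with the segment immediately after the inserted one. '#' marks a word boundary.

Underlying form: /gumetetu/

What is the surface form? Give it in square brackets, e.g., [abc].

A Final Vowel Lowering: [gumetetu] → [gumeteto]
B Progressive Voicing Assimilation: no change — [gumeteto]
C Voicing Between Vowels: [gumeteto] → [gumededo]
D Final Vowel Deletion: [gumededo] → [gumeded]

[gumeded]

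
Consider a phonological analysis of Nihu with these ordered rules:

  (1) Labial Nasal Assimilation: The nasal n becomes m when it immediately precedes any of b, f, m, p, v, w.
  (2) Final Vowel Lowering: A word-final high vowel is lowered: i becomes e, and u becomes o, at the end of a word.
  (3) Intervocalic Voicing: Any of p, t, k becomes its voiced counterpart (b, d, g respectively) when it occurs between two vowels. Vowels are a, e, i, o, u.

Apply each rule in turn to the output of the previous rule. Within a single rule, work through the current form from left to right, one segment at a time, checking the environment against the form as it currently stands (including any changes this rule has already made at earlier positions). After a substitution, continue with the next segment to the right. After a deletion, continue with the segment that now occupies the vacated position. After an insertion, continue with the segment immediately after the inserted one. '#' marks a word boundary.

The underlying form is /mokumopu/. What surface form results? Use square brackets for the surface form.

(1) Labial Nasal Assimilation: no change — [mokumopu]
(2) Final Vowel Lowering: [mokumopu] → [mokumopo]
(3) Intervocalic Voicing: [mokumopo] → [mogumobo]

[mogumobo]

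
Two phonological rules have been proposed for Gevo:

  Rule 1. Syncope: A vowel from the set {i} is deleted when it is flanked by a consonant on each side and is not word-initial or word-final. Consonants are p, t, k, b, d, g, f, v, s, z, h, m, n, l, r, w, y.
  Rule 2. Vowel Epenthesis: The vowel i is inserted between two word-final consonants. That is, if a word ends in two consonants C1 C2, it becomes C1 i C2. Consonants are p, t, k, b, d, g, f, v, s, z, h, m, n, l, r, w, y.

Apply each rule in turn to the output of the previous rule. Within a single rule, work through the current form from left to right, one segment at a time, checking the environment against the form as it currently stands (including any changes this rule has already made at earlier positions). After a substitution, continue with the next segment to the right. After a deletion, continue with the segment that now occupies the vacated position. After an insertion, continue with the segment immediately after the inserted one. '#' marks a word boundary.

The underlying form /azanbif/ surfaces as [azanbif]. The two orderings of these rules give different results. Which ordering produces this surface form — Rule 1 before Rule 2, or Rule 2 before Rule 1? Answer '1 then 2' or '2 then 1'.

Order 1 then 2:
  1 Syncope: [azanbif] → [azanbf]
  2 Vowel Epenthesis: [azanbf] → [azanbif]
  result: [azanbif]
Order 2 then 1:
  2 Vowel Epenthesis: no change — [azanbif]
  1 Syncope: [azanbif] → [azanbf]
  result: [azanbf]

1 then 2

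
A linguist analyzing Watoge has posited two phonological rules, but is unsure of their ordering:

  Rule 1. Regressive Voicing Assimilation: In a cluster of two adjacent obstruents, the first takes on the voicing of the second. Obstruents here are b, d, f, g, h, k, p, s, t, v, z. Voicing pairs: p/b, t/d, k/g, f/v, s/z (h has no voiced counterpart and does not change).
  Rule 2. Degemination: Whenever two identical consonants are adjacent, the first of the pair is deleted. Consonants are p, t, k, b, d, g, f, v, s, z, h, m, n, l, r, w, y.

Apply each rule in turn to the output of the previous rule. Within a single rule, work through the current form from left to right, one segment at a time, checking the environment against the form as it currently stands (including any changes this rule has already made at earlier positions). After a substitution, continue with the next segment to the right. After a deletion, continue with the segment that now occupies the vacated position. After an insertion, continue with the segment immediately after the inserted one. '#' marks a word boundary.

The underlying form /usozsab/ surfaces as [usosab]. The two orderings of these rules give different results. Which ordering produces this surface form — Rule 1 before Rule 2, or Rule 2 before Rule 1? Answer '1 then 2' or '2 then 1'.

Order 1 then 2:
  1 Regressive Voicing Assimilation: [usozsab] → [usossab]
  2 Degemination: [usossab] → [usosab]
  result: [usosab]
Order 2 then 1:
  2 Degemination: no change — [usozsab]
  1 Regressive Voicing Assimilation: [usozsab] → [usossab]
  result: [usossab]

1 then 2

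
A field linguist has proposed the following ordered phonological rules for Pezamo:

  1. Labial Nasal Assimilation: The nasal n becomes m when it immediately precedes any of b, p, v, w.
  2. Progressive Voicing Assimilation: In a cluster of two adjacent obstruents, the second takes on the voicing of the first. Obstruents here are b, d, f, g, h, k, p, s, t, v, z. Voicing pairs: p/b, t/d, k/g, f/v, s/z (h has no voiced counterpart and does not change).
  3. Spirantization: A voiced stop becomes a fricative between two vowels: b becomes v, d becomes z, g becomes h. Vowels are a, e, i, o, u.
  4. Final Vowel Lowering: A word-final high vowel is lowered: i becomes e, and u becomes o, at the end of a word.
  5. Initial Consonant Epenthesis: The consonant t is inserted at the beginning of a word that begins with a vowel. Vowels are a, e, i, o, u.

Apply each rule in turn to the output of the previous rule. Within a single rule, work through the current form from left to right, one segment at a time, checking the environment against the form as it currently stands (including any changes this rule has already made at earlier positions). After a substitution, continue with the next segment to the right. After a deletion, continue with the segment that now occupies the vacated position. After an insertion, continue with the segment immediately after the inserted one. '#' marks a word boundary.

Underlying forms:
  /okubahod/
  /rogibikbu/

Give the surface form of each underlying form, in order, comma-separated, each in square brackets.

[tokuvahod], [rohivikpo]

/okubahod/:
  1 Labial Nasal Assimilation: no change — [okubahod]
  2 Progressive Voicing Assimilation: no change — [okubahod]
  3 Spirantization: [okubahod] → [okuvahod]
  4 Final Vowel Lowering: no change — [okuvahod]
  5 Initial Consonant Epenthesis: [okuvahod] → [tokuvahod]
/rogibikbu/:
  1 Labial Nasal Assimilation: no change — [rogibikbu]
  2 Progressive Voicing Assimilation: [rogibikbu] → [rogibikpu]
  3 Spirantization: [rogibikpu] → [rohivikpu]
  4 Final Vowel Lowering: [rohivikpu] → [rohivikpo]
  5 Initial Consonant Epenthesis: no change — [rohivikpo]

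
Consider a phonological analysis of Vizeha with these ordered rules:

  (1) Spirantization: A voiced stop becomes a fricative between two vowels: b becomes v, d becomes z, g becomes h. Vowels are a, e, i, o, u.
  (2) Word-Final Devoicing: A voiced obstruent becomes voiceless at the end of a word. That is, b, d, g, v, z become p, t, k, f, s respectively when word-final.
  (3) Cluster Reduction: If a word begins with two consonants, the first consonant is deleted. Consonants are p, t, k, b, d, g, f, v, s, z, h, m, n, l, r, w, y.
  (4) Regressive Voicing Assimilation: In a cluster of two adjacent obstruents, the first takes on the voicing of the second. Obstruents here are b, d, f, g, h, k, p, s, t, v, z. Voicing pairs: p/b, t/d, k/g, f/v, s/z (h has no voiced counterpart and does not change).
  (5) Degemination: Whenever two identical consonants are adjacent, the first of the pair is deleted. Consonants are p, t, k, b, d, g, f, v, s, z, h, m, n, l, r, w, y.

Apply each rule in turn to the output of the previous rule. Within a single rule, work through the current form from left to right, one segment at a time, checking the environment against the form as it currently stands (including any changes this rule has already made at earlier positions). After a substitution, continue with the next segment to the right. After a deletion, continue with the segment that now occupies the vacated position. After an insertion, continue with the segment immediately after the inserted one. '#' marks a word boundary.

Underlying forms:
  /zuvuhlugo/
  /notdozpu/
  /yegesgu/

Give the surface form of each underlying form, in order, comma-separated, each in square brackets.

/zuvuhlugo/:
  (1) Spirantization: [zuvuhlugo] → [zuvuhluho]
  (2) Word-Final Devoicing: no change — [zuvuhluho]
  (3) Cluster Reduction: no change — [zuvuhluho]
  (4) Regressive Voicing Assimilation: no change — [zuvuhluho]
  (5) Degemination: no change — [zuvuhluho]
/notdozpu/:
  (1) Spirantization: no change — [notdozpu]
  (2) Word-Final Devoicing: no change — [notdozpu]
  (3) Cluster Reduction: no change — [notdozpu]
  (4) Regressive Voicing Assimilation: [notdozpu] → [noddospu]
  (5) Degemination: [noddospu] → [nodospu]
/yegesgu/:
  (1) Spirantization: [yegesgu] → [yehesgu]
  (2) Word-Final Devoicing: no change — [yehesgu]
  (3) Cluster Reduction: no change — [yehesgu]
  (4) Regressive Voicing Assimilation: [yehesgu] → [yehezgu]
  (5) Degemination: no change — [yehezgu]

[zuvuhluho], [nodospu], [yehezgu]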